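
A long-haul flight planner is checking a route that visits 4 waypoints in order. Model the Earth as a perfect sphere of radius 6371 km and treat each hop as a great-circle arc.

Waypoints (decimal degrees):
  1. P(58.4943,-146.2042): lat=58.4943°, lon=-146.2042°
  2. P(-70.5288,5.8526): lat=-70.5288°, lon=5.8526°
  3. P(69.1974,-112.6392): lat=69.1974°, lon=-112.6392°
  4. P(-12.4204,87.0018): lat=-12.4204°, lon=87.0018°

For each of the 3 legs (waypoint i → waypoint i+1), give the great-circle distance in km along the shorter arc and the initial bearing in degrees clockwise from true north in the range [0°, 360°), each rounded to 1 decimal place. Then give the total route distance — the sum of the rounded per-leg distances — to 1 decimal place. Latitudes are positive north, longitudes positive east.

Leg 1: dist=18155.7 km, bearing=147.1°
Leg 2: dist=17756.6 km, bearing=295.9°
Leg 3: dist=13549.3 km, bearing=337.3°
Total: 49461.6 km

Leg 1: φ1=1.0209181, φ2=-1.2309598, Δφ=-2.2518779, Δλ=2.6538918 rad; a=sin²(Δφ/2)+cosφ1·cosφ2·sin²(Δλ/2)=0.9788566837; c=2·atan2(√a, √(1-a))=2.849743151; dist=6371·c=18155.714 ≈ 18155.7 km; running total=18155.7 km
Leg 1 bearing: y=sinΔλ·cosφ2=0.15619852, x=cosφ1·sinφ2-sinφ1·cosφ2·cosΔλ=-0.24163429; θ=atan2(y, x)=147.1204° ≈ 147.1°
Leg 2: φ1=-1.2309598, φ2=1.2077225, Δφ=2.4386822, Δλ=-2.0680720 rad; a=sin²(Δφ/2)+cosφ1·cosφ2·sin²(Δλ/2)=0.9689098088; c=2·atan2(√a, √(1-a))=2.787091071; dist=6371·c=17756.557 ≈ 17756.6 km; running total=35912.3 km
Leg 2 bearing: y=sinΔλ·cosφ2=-0.31213561, x=cosφ1·sinφ2-sinφ1·cosφ2·cosΔλ=0.15187406; θ=atan2(y, x)=-64.0541° <0 so +360° → 295.9459° ≈ 295.9°
Leg 3: φ1=1.2077225, φ2=-0.2167769, Δφ=-1.4244993, Δλ=3.4843928 rad; a=sin²(Δφ/2)+cosφ1·cosφ2·sin²(Δλ/2)=0.7638595484; c=2·atan2(√a, √(1-a))=2.126709394; dist=6371·c=13549.266 ≈ 13549.3 km; running total=49461.6 km
Leg 3 bearing: y=sinΔλ·cosφ2=-0.32825884, x=cosφ1·sinφ2-sinφ1·cosφ2·cosΔλ=0.78342753; θ=atan2(y, x)=-22.7339° <0 so +360° → 337.2661° ≈ 337.3°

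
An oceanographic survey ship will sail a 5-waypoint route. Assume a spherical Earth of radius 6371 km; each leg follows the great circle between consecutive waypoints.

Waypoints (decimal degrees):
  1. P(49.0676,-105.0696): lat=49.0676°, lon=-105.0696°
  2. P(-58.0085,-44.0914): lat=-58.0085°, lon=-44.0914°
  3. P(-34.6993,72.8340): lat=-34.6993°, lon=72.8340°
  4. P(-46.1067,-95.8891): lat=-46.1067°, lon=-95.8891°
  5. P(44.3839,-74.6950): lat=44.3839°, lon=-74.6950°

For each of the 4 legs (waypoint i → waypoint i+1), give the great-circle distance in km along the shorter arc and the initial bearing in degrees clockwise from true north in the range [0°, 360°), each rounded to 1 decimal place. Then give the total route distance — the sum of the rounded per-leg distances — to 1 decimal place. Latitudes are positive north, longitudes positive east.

Leg 1: φ1=0.8563912, φ2=-1.0124393, Δφ=-1.8688305, Δλ=1.0642704 rad; a=sin²(Δφ/2)+cosφ1·cosφ2·sin²(Δλ/2)=0.7361753205; c=2·atan2(√a, √(1-a))=2.062752112; dist=6371·c=13141.794 ≈ 13141.8 km; running total=13141.8 km
Leg 1 bearing: y=sinΔλ·cosφ2=0.46327003, x=cosφ1·sinφ2-sinφ1·cosφ2·cosΔλ=-0.74984382; θ=atan2(y, x)=148.2913° ≈ 148.3°
Leg 2: φ1=-1.0124393, φ2=-0.6056170, Δφ=0.4068223, Δλ=2.0407332 rad; a=sin²(Δφ/2)+cosφ1·cosφ2·sin²(Δλ/2)=0.3572133088; c=2·atan2(√a, √(1-a))=1.281191655; dist=6371·c=8162.472 ≈ 8162.5 km; running total=21304.3 km
Leg 2 bearing: y=sinΔλ·cosφ2=0.73302726, x=cosφ1·sinφ2-sinφ1·cosφ2·cosΔλ=-0.61734827; θ=atan2(y, x)=130.1038° ≈ 130.1°
Leg 3: φ1=-0.6056170, φ2=-0.8047137, Δφ=-0.1990967, Δλ=-2.9447736 rad; a=sin²(Δφ/2)+cosφ1·cosφ2·sin²(Δλ/2)=0.5743864638; c=2·atan2(√a, √(1-a))=1.720123602; dist=6371·c=10958.907 ≈ 10958.9 km; running total=32263.2 km
Leg 3 bearing: y=sinΔλ·cosφ2=-0.13557879, x=cosφ1·sinφ2-sinφ1·cosφ2·cosΔλ=-0.97953306; θ=atan2(y, x)=-172.1197° <0 so +360° → 187.8803° ≈ 187.9°
Leg 4: φ1=-0.8047137, φ2=0.7746452, Δφ=1.5793589, Δλ=0.3699068 rad; a=sin²(Δφ/2)+cosφ1·cosφ2·sin²(Δλ/2)=0.5210385488; c=2·atan2(√a, √(1-a))=1.612885850; dist=6371·c=10275.696 ≈ 10275.7 km; running total=42538.9 km
Leg 4 bearing: y=sinΔλ·cosφ2=0.25837335, x=cosφ1·sinφ2-sinφ1·cosφ2·cosΔλ=0.96512835; θ=atan2(y, x)=14.9871° ≈ 15.0°

Leg 1: dist=13141.8 km, bearing=148.3°
Leg 2: dist=8162.5 km, bearing=130.1°
Leg 3: dist=10958.9 km, bearing=187.9°
Leg 4: dist=10275.7 km, bearing=15.0°
Total: 42538.9 km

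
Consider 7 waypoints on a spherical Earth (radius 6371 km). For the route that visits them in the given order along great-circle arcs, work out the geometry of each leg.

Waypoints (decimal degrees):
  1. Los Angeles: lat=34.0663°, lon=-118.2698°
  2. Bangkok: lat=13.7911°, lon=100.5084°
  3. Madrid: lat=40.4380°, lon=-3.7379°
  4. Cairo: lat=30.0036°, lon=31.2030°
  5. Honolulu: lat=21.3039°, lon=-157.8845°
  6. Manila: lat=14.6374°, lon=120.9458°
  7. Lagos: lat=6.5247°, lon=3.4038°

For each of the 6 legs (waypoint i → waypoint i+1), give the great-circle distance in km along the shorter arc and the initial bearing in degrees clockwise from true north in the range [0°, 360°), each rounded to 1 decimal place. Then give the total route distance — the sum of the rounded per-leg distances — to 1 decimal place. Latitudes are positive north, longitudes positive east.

Leg 1: φ1=0.5945691, φ2=0.2407001, Δφ=-0.3538690, Δλ=3.8183999 rad; a=sin²(Δφ/2)+cosφ1·cosφ2·sin²(Δλ/2)=0.7468226816; c=2·atan2(√a, √(1-a))=2.087072812; dist=6371·c=13296.741 ≈ 13296.7 km; running total=13296.7 km
Leg 1 bearing: y=sinΔλ·cosφ2=-0.60825163, x=cosφ1·sinφ2-sinφ1·cosφ2·cosΔλ=0.62156593; θ=atan2(y, x)=-44.3797° <0 so +360° → 315.6203° ≈ 315.6°
Leg 2: φ1=0.2407001, φ2=0.7057762, Δφ=0.4650761, Δλ=-1.8194412 rad; a=sin²(Δφ/2)+cosφ1·cosφ2·sin²(Δλ/2)=0.5136405689; c=2·atan2(√a, √(1-a))=1.598080850; dist=6371·c=10181.373 ≈ 10181.4 km; running total=23478.1 km
Leg 2 bearing: y=sinΔλ·cosφ2=-0.73770178, x=cosφ1·sinφ2-sinφ1·cosφ2·cosΔλ=0.67457529; θ=atan2(y, x)=-47.5593° <0 so +360° → 312.4407° ≈ 312.4°
Leg 3: φ1=0.7057762, φ2=0.5236616, Δφ=-0.1821146, Δλ=0.6098337 rad; a=sin²(Δφ/2)+cosφ1·cosφ2·sin²(Δλ/2)=0.0676735278; c=2·atan2(√a, √(1-a))=0.526337203; dist=6371·c=3353.294 ≈ 3353.3 km; running total=26831.4 km
Leg 3 bearing: y=sinΔλ·cosφ2=0.49598176, x=cosφ1·sinφ2-sinφ1·cosφ2·cosΔλ=-0.07985849; θ=atan2(y, x)=99.1467° ≈ 99.1°
Leg 4: φ1=0.5236616, φ2=0.3718232, Δφ=-0.1518384, Δλ=-3.3001994 rad; a=sin²(Δφ/2)+cosφ1·cosφ2·sin²(Δλ/2)=0.8075067754; c=2·atan2(√a, √(1-a))=2.233199478; dist=6371·c=14227.714 ≈ 14227.7 km; running total=41059.1 km
Leg 4 bearing: y=sinΔλ·cosφ2=0.14714987, x=cosφ1·sinφ2-sinφ1·cosφ2·cosΔλ=0.77466460; θ=atan2(y, x)=10.7554° ≈ 10.8°
Leg 5: φ1=0.3718232, φ2=0.2554708, Δφ=-0.1163524, Δλ=4.8665068 rad; a=sin²(Δφ/2)+cosφ1·cosφ2·sin²(Δλ/2)=0.3849065644; c=2·atan2(√a, √(1-a))=1.338526620; dist=6371·c=8527.753 ≈ 8527.8 km; running total=49586.9 km
Leg 5 bearing: y=sinΔλ·cosφ2=-0.95607645, x=cosφ1·sinφ2-sinφ1·cosφ2·cosΔλ=0.18147129; θ=atan2(y, x)=-79.2526° <0 so +360° → 280.7474° ≈ 280.7°
Leg 6: φ1=0.2554708, φ2=0.1138775, Δφ=-0.1415933, Δλ=-2.0514949 rad; a=sin²(Δφ/2)+cosφ1·cosφ2·sin²(Δλ/2)=0.7078893587; c=2·atan2(√a, √(1-a))=1.999595198; dist=6371·c=12739.421 ≈ 12739.4 km; running total=62326.3 km
Leg 6 bearing: y=sinΔλ·cosφ2=-0.88092911, x=cosφ1·sinφ2-sinφ1·cosφ2·cosΔλ=0.22603532; θ=atan2(y, x)=-75.6091° <0 so +360° → 284.3909° ≈ 284.4°

Leg 1: dist=13296.7 km, bearing=315.6°
Leg 2: dist=10181.4 km, bearing=312.4°
Leg 3: dist=3353.3 km, bearing=99.1°
Leg 4: dist=14227.7 km, bearing=10.8°
Leg 5: dist=8527.8 km, bearing=280.7°
Leg 6: dist=12739.4 km, bearing=284.4°
Total: 62326.3 km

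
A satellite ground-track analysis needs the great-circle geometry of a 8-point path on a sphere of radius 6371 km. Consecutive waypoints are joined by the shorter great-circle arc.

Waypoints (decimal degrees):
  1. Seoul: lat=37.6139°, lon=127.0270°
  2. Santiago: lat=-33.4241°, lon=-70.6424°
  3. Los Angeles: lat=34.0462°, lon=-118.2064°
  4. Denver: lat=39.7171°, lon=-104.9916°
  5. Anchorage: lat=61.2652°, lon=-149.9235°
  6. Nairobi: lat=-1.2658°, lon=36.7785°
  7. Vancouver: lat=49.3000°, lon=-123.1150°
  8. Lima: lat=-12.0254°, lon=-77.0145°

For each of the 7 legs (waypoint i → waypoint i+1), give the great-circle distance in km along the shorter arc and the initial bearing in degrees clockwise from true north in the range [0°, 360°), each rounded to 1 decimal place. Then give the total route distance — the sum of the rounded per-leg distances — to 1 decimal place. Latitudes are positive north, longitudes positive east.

Leg 1: dist=18352.4 km, bearing=79.0°
Leg 2: dist=8995.1 km, bearing=321.7°
Leg 3: dist=1331.9 km, bearing=57.9°
Leg 4: dist=3858.9 km, bearing=323.4°
Leg 5: dist=13319.3 km, bearing=352.3°
Leg 6: dist=14341.1 km, bearing=343.2°
Leg 7: dist=8171.0 km, bearing=132.7°
Total: 68369.7 km

Leg 1: φ1=0.6564864, φ2=-0.5833606, Δφ=-1.2398470, Δλ=-3.4499819 rad; a=sin²(Δφ/2)+cosφ1·cosφ2·sin²(Δλ/2)=0.9830688228; c=2·atan2(√a, √(1-a))=2.880612927; dist=6371·c=18352.385 ≈ 18352.4 km; running total=18352.4 km
Leg 1 bearing: y=sinΔλ·cosφ2=0.25332625, x=cosφ1·sinφ2-sinφ1·cosφ2·cosΔλ=0.04902917; θ=atan2(y, x)=79.0463° ≈ 79.0°
Leg 2: φ1=-0.5833606, φ2=0.5942183, Δφ=1.1775789, Δλ=-0.8301484 rad; a=sin²(Δφ/2)+cosφ1·cosφ2·sin²(Δλ/2)=0.4208768323; c=2·atan2(√a, √(1-a))=1.411881971; dist=6371·c=8995.100 ≈ 8995.1 km; running total=27347.5 km
Leg 2 bearing: y=sinΔλ·cosφ2=-0.61152288, x=cosφ1·sinφ2-sinφ1·cosφ2·cosΔλ=0.77524052; θ=atan2(y, x)=-38.2670° <0 so +360° → 321.7330° ≈ 321.7°
Leg 3: φ1=0.5942183, φ2=0.6931942, Δφ=0.0989759, Δλ=0.2306418 rad; a=sin²(Δφ/2)+cosφ1·cosφ2·sin²(Δλ/2)=0.0108856876; c=2·atan2(√a, √(1-a))=0.209049448; dist=6371·c=1331.854 ≈ 1331.9 km; running total=28679.4 km
Leg 3 bearing: y=sinΔλ·cosφ2=0.17584295, x=cosφ1·sinφ2-sinφ1·cosφ2·cosΔλ=0.11021802; θ=atan2(y, x)=57.9206° ≈ 57.9°
Leg 4: φ1=0.6931942, φ2=1.0692795, Δφ=0.3760853, Δλ=-0.7842096 rad; a=sin²(Δφ/2)+cosφ1·cosφ2·sin²(Δλ/2)=0.0889461487; c=2·atan2(√a, √(1-a))=0.605693080; dist=6371·c=3858.871 ≈ 3858.9 km; running total=32538.3 km
Leg 4 bearing: y=sinΔλ·cosφ2=-0.33954166, x=cosφ1·sinφ2-sinφ1·cosφ2·cosΔλ=0.45700152; θ=atan2(y, x)=-36.6115° <0 so +360° → 323.3885° ≈ 323.4°
Leg 5: φ1=1.0692795, φ2=-0.0220924, Δφ=-1.0913718, Δλ=3.2585646 rad; a=sin²(Δφ/2)+cosφ1·cosφ2·sin²(Δλ/2)=0.7483623301; c=2·atan2(√a, √(1-a))=2.090617177; dist=6371·c=13319.322 ≈ 13319.3 km; running total=45857.6 km
Leg 5 bearing: y=sinΔλ·cosφ2=-0.11667693, x=cosφ1·sinφ2-sinφ1·cosφ2·cosΔλ=0.86002971; θ=atan2(y, x)=-7.7259° <0 so +360° → 352.2741° ≈ 352.3°
Leg 6: φ1=-0.0220924, φ2=0.8604473, Δφ=0.8825397, Δλ=-2.7906680 rad; a=sin²(Δφ/2)+cosφ1·cosφ2·sin²(Δλ/2)=0.8144773160; c=2·atan2(√a, √(1-a))=2.251004181; dist=6371·c=14341.148 ≈ 14341.1 km; running total=60198.7 km
Leg 6 bearing: y=sinΔλ·cosφ2=-0.22416941, x=cosφ1·sinφ2-sinφ1·cosφ2·cosΔλ=0.74442202; θ=atan2(y, x)=-16.7587° <0 so +360° → 343.2413° ≈ 343.2°
Leg 7: φ1=0.8604473, φ2=-0.2098828, Δφ=-1.0703301, Δλ=0.8046055 rad; a=sin²(Δφ/2)+cosφ1·cosφ2·sin²(Δλ/2)=0.3578570723; c=2·atan2(√a, √(1-a))=1.282534860; dist=6371·c=8171.030 ≈ 8171.0 km; running total=68369.7 km
Leg 7 bearing: y=sinΔλ·cosφ2=0.70474478, x=cosφ1·sinφ2-sinφ1·cosφ2·cosΔλ=-0.65001258; θ=atan2(y, x)=132.6865° ≈ 132.7°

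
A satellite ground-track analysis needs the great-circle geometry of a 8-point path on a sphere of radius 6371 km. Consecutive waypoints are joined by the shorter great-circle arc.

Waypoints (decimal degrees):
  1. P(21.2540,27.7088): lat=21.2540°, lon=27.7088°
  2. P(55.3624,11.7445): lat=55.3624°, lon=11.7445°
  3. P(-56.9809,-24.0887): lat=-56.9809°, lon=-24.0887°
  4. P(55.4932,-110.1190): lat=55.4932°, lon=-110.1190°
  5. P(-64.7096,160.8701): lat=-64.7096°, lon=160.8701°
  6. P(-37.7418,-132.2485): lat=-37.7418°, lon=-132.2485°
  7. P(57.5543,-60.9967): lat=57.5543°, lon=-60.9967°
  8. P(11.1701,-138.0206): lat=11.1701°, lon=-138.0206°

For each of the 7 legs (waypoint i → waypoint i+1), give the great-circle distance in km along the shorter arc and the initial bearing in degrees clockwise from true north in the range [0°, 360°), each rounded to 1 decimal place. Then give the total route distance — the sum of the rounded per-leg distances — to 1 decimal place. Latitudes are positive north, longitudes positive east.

Leg 1: φ1=0.3709523, φ2=0.9662562, Δφ=0.5953039, Δλ=-0.2786296 rad; a=sin²(Δφ/2)+cosφ1·cosφ2·sin²(Δλ/2)=0.0962257956; c=2·atan2(√a, √(1-a))=0.630812759; dist=6371·c=4018.908 ≈ 4018.9 km; running total=4018.9 km
Leg 1 bearing: y=sinΔλ·cosφ2=-0.15632735, x=cosφ1·sinφ2-sinφ1·cosφ2·cosΔλ=0.56870672; θ=atan2(y, x)=-15.3700° <0 so +360° → 344.6300° ≈ 344.6°
Leg 2: φ1=0.9662562, φ2=-0.9945043, Δφ=-1.9607605, Δλ=-0.6254073 rad; a=sin²(Δφ/2)+cosφ1·cosφ2·sin²(Δλ/2)=0.7193890712; c=2·atan2(√a, √(1-a))=2.025034806; dist=6371·c=12901.497 ≈ 12901.5 km; running total=16920.4 km
Leg 2 bearing: y=sinΔλ·cosφ2=-0.31901035, x=cosφ1·sinφ2-sinφ1·cosφ2·cosΔλ=-0.84006318; θ=atan2(y, x)=-159.2059° <0 so +360° → 200.7941° ≈ 200.8°
Leg 3: φ1=-0.9945043, φ2=0.9685391, Δφ=1.9630434, Δλ=-1.5015120 rad; a=sin²(Δφ/2)+cosφ1·cosφ2·sin²(Δλ/2)=0.8347967368; c=2·atan2(√a, √(1-a))=2.304457637; dist=6371·c=14681.700 ≈ 14681.7 km; running total=31602.1 km
Leg 3 bearing: y=sinΔλ·cosφ2=-0.56514489, x=cosφ1·sinφ2-sinφ1·cosφ2·cosΔλ=0.48192929; θ=atan2(y, x)=-49.5440° <0 so +360° → 310.4560° ≈ 310.5°
Leg 4: φ1=0.9685391, φ2=-1.1293956, Δφ=-2.0979346, Δλ=4.7296520 rad; a=sin²(Δφ/2)+cosφ1·cosφ2·sin²(Δλ/2)=0.8704493134; c=2·atan2(√a, √(1-a))=2.405203705; dist=6371·c=15323.553 ≈ 15323.6 km; running total=46925.7 km
Leg 4 bearing: y=sinΔλ·cosφ2=-0.42714272, x=cosφ1·sinφ2-sinφ1·cosφ2·cosΔλ=-0.51828401; θ=atan2(y, x)=-140.5064° <0 so +360° → 219.4936° ≈ 219.5°
Leg 5: φ1=-1.1293956, φ2=-0.6587187, Δφ=0.4706769, Δλ=-5.1158847 rad; a=sin²(Δφ/2)+cosφ1·cosφ2·sin²(Δλ/2)=0.1569606773; c=2·atan2(√a, √(1-a))=0.814711044; dist=6371·c=5190.524 ≈ 5190.5 km; running total=52116.2 km
Leg 5 bearing: y=sinΔλ·cosφ2=0.72727310, x=cosφ1·sinφ2-sinφ1·cosφ2·cosΔλ=0.01923365; θ=atan2(y, x)=88.4851° ≈ 88.5°
Leg 6: φ1=-0.6587187, φ2=1.0045120, Δφ=1.6632307, Δλ=1.2435785 rad; a=sin²(Δφ/2)+cosφ1·cosφ2·sin²(Δλ/2)=0.6900980536; c=2·atan2(√a, √(1-a))=1.960804643; dist=6371·c=12492.286 ≈ 12492.3 km; running total=64608.5 km
Leg 6 bearing: y=sinΔλ·cosφ2=0.50803350, x=cosφ1·sinφ2-sinφ1·cosφ2·cosΔλ=0.77288607; θ=atan2(y, x)=33.3177° ≈ 33.3°
Leg 7: φ1=1.0045120, φ2=0.1949550, Δφ=-0.8095570, Δλ=-1.3443207 rad; a=sin²(Δφ/2)+cosφ1·cosφ2·sin²(Δλ/2)=0.3591657591; c=2·atan2(√a, √(1-a))=1.285263774; dist=6371·c=8188.416 ≈ 8188.4 km; running total=72796.9 km
Leg 7 bearing: y=sinΔλ·cosφ2=-0.95600395, x=cosφ1·sinφ2-sinφ1·cosφ2·cosΔλ=-0.08197147; θ=atan2(y, x)=-94.9008° <0 so +360° → 265.0992° ≈ 265.1°

Leg 1: dist=4018.9 km, bearing=344.6°
Leg 2: dist=12901.5 km, bearing=200.8°
Leg 3: dist=14681.7 km, bearing=310.5°
Leg 4: dist=15323.6 km, bearing=219.5°
Leg 5: dist=5190.5 km, bearing=88.5°
Leg 6: dist=12492.3 km, bearing=33.3°
Leg 7: dist=8188.4 km, bearing=265.1°
Total: 72796.9 km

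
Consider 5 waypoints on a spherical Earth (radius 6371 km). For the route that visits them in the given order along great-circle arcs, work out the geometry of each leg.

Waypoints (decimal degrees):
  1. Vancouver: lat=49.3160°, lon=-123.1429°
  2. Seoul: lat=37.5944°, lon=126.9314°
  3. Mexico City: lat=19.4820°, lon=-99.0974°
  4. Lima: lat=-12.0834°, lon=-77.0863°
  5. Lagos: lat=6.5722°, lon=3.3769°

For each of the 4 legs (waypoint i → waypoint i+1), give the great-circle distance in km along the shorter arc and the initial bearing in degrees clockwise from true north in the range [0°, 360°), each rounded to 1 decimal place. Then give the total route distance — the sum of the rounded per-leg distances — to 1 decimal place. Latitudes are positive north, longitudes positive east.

Leg 1: dist=8155.7 km, bearing=309.0°
Leg 2: dist=12050.3 km, bearing=45.6°
Leg 3: dist=4258.0 km, bearing=143.7°
Leg 4: dist=9132.1 km, bearing=81.5°
Total: 33596.1 km

Leg 1: φ1=0.8607266, φ2=0.6561461, Δφ=-0.2045805, Δλ=4.3646199 rad; a=sin²(Δφ/2)+cosφ1·cosφ2·sin²(Δλ/2)=0.3567034854; c=2·atan2(√a, √(1-a))=1.280127532; dist=6371·c=8155.693 ≈ 8155.7 km; running total=8155.7 km
Leg 1 bearing: y=sinΔλ·cosφ2=-0.74491557, x=cosφ1·sinφ2-sinφ1·cosφ2·cosΔλ=0.60246596; θ=atan2(y, x)=-51.0351° <0 so +360° → 308.9649° ≈ 309.0°
Leg 2: φ1=0.6561461, φ2=0.3400250, Δφ=-0.3161210, Δλ=-3.9449468 rad; a=sin²(Δφ/2)+cosφ1·cosφ2·sin²(Δλ/2)=0.6575823304; c=2·atan2(√a, √(1-a))=1.891426479; dist=6371·c=12050.278 ≈ 12050.3 km; running total=20206.0 km
Leg 2 bearing: y=sinΔλ·cosφ2=0.67848404, x=cosφ1·sinφ2-sinφ1·cosφ2·cosΔλ=0.66357414; θ=atan2(y, x)=45.6365° ≈ 45.6°
Leg 3: φ1=0.3400250, φ2=-0.2108951, Δφ=-0.5509202, Δλ=0.3841662 rad; a=sin²(Δφ/2)+cosφ1·cosφ2·sin²(Δλ/2)=0.1075749570; c=2·atan2(√a, √(1-a))=0.668342156; dist=6371·c=4258.008 ≈ 4258.0 km; running total=24464.0 km
Leg 3 bearing: y=sinΔλ·cosφ2=0.36648242, x=cosφ1·sinφ2-sinφ1·cosφ2·cosΔλ=-0.49970089; θ=atan2(y, x)=143.7435° ≈ 143.7°
Leg 4: φ1=-0.2108951, φ2=0.1147065, Δφ=0.3256016, Δλ=1.4043478 rad; a=sin²(Δφ/2)+cosφ1·cosφ2·sin²(Δλ/2)=0.4315069800; c=2·atan2(√a, √(1-a))=1.433378200; dist=6371·c=9132.053 ≈ 9132.1 km; running total=33596.1 km
Leg 4 bearing: y=sinΔλ·cosφ2=0.97969863, x=cosφ1·sinφ2-sinφ1·cosφ2·cosΔλ=0.14637424; θ=atan2(y, x)=81.5024° ≈ 81.5°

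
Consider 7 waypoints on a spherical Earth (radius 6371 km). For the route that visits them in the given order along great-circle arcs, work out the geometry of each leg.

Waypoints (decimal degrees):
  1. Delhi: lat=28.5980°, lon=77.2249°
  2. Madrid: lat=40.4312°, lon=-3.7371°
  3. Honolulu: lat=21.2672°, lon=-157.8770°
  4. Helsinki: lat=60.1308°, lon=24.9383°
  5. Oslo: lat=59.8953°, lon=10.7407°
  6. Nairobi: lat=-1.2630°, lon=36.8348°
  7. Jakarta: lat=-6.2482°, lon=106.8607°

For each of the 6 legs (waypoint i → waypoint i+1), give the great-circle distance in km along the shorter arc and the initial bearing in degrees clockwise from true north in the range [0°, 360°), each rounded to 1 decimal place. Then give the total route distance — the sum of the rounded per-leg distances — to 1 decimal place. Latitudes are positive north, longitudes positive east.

Leg 1: dist=7278.2 km, bearing=304.3°
Leg 2: dist=12650.7 km, bearing=333.6°
Leg 3: dist=10960.4 km, bearing=358.6°
Leg 4: dist=788.0 km, bearing=274.3°
Leg 5: dist=7166.7 km, bearing=150.8°
Leg 6: dist=7784.6 km, bearing=96.2°
Total: 46628.6 km

Leg 1: φ1=0.4991293, φ2=0.7056576, Δφ=0.2065283, Δλ=-1.4130535 rad; a=sin²(Δφ/2)+cosφ1·cosφ2·sin²(Δλ/2)=0.2922927895; c=2·atan2(√a, √(1-a))=1.142397979; dist=6371·c=7278.218 ≈ 7278.2 km; running total=7278.2 km
Leg 1 bearing: y=sinΔλ·cosφ2=-0.75173467, x=cosφ1·sinφ2-sinφ1·cosφ2·cosΔλ=0.51217755; θ=atan2(y, x)=-55.7323° <0 so +360° → 304.2677° ≈ 304.3°
Leg 2: φ1=0.7056576, φ2=0.3711827, Δφ=-0.3344749, Δλ=-2.6902488 rad; a=sin²(Δφ/2)+cosφ1·cosφ2·sin²(Δλ/2)=0.7015399720; c=2·atan2(√a, √(1-a))=1.985676141; dist=6371·c=12650.743 ≈ 12650.7 km; running total=19928.9 km
Leg 2 bearing: y=sinΔλ·cosφ2=-0.40647128, x=cosφ1·sinφ2-sinφ1·cosφ2·cosΔλ=0.81994369; θ=atan2(y, x)=-26.3690° <0 so +360° → 333.6310° ≈ 333.6°
Leg 3: φ1=0.3711827, φ2=1.0494804, Δφ=0.6782978, Δλ=3.1907289 rad; a=sin²(Δφ/2)+cosφ1·cosφ2·sin²(Δλ/2)=0.5745048541; c=2·atan2(√a, √(1-a))=1.720363051; dist=6371·c=10960.433 ≈ 10960.4 km; running total=30889.3 km
Leg 3 bearing: y=sinΔλ·cosφ2=-0.02446107, x=cosφ1·sinφ2-sinφ1·cosφ2·cosΔλ=0.98853314; θ=atan2(y, x)=-1.4175° <0 so +360° → 358.5825° ≈ 358.6°
Leg 4: φ1=1.0494804, φ2=1.0453702, Δφ=-0.0041103, Δλ=-0.2477949 rad; a=sin²(Δφ/2)+cosφ1·cosφ2·sin²(Δλ/2)=0.0038191939; c=2·atan2(√a, √(1-a))=0.123678065; dist=6371·c=787.953 ≈ 788.0 km; running total=31677.3 km
Leg 4 bearing: y=sinΔλ·cosφ2=-0.12302133, x=cosφ1·sinφ2-sinφ1·cosφ2·cosΔλ=0.00917516; θ=atan2(y, x)=-85.7347° <0 so +360° → 274.2653° ≈ 274.3°
Leg 5: φ1=1.0453702, φ2=-0.0220435, Δφ=-1.0674137, Δλ=0.4554280 rad; a=sin²(Δφ/2)+cosφ1·cosφ2·sin²(Δλ/2)=0.2843605183; c=2·atan2(√a, √(1-a))=1.124886454; dist=6371·c=7166.652 ≈ 7166.7 km; running total=38844.0 km
Leg 5 bearing: y=sinΔλ·cosφ2=0.43973983, x=cosφ1·sinφ2-sinφ1·cosφ2·cosΔλ=-0.78779904; θ=atan2(y, x)=150.8303° ≈ 150.8°
Leg 6: φ1=-0.0220435, φ2=-0.1090517, Δφ=-0.0870082, Δλ=1.2221825 rad; a=sin²(Δφ/2)+cosφ1·cosφ2·sin²(Δλ/2)=0.3290587007; c=2·atan2(√a, √(1-a))=1.221876844; dist=6371·c=7784.577 ≈ 7784.6 km; running total=46628.6 km
Leg 6 bearing: y=sinΔλ·cosφ2=0.93426421, x=cosφ1·sinφ2-sinφ1·cosφ2·cosΔλ=-0.10132458; θ=atan2(y, x)=96.1898° ≈ 96.2°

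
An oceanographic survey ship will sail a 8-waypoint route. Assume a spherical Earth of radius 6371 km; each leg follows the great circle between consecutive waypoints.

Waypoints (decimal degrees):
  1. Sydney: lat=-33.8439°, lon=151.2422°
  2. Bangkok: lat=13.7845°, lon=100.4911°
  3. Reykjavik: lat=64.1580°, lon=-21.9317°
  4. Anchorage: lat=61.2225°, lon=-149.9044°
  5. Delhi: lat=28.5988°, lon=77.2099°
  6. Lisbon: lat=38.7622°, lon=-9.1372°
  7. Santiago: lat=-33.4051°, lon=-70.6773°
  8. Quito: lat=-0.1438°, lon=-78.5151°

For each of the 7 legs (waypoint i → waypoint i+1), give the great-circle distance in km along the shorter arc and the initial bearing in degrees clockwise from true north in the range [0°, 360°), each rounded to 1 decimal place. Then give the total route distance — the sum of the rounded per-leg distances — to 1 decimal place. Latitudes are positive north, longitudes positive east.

Leg 1: φ1=-0.5906875, φ2=0.2405849, Δφ=0.8312724, Δλ=-0.8857738 rad; a=sin²(Δφ/2)+cosφ1·cosφ2·sin²(Δλ/2)=0.3111745785; c=2·atan2(√a, √(1-a))=1.183538376; dist=6371·c=7540.323 ≈ 7540.3 km; running total=7540.3 km
Leg 1 bearing: y=sinΔλ·cosφ2=-0.75210098, x=cosφ1·sinφ2-sinφ1·cosφ2·cosΔλ=0.54011476; θ=atan2(y, x)=-54.3163° <0 so +360° → 305.6837° ≈ 305.7°
Leg 2: φ1=0.2405849, φ2=1.1197683, Δφ=0.8791834, Δλ=-2.1366809 rad; a=sin²(Δφ/2)+cosφ1·cosφ2·sin²(Δλ/2)=0.5062669294; c=2·atan2(√a, √(1-a))=1.583330514; dist=6371·c=10087.399 ≈ 10087.4 km; running total=17627.7 km
Leg 2 bearing: y=sinΔλ·cosφ2=-0.36794193, x=cosφ1·sinφ2-sinφ1·cosφ2·cosΔλ=0.92976429; θ=atan2(y, x)=-21.5905° <0 so +360° → 338.4095° ≈ 338.4°
Leg 3: φ1=1.1197683, φ2=1.0685342, Δφ=-0.0512341, Δλ=-2.2335450 rad; a=sin²(Δφ/2)+cosφ1·cosφ2·sin²(Δλ/2)=0.1701335469; c=2·atan2(√a, √(1-a))=0.850333036; dist=6371·c=5417.472 ≈ 5417.5 km; running total=23045.2 km
Leg 3 bearing: y=sinΔλ·cosφ2=-0.37949705, x=cosφ1·sinφ2-sinφ1·cosφ2·cosΔλ=0.64864049; θ=atan2(y, x)=-30.3304° <0 so +360° → 329.6696° ≈ 329.7°
Leg 4: φ1=1.0685342, φ2=0.4991432, Δφ=-0.5693910, Δλ=3.9638923 rad; a=sin²(Δφ/2)+cosφ1·cosφ2·sin²(Δλ/2)=0.4340452832; c=2·atan2(√a, √(1-a))=1.438501327; dist=6371·c=9164.692 ≈ 9164.7 km; running total=32209.9 km
Leg 4 bearing: y=sinΔλ·cosφ2=-0.64331669, x=cosφ1·sinφ2-sinφ1·cosφ2·cosΔλ=0.75415088; θ=atan2(y, x)=-40.4653° <0 so +360° → 319.5347° ≈ 319.5°
Leg 5: φ1=0.4991432, φ2=0.6765280, Δφ=0.1773848, Δλ=-1.5070412 rad; a=sin²(Δφ/2)+cosφ1·cosφ2·sin²(Δλ/2)=0.3283446660; c=2·atan2(√a, √(1-a))=1.220356785; dist=6371·c=7774.893 ≈ 7774.9 km; running total=39984.8 km
Leg 5 bearing: y=sinΔλ·cosφ2=-0.77816699, x=cosφ1·sinφ2-sinφ1·cosφ2·cosΔλ=0.52592197; θ=atan2(y, x)=-55.9473° <0 so +360° → 304.0527° ≈ 304.1°
Leg 6: φ1=0.6765280, φ2=-0.5830290, Δφ=-1.2595570, Δλ=-1.0740774 rad; a=sin²(Δφ/2)+cosφ1·cosφ2·sin²(Δλ/2)=0.5172488295; c=2·atan2(√a, √(1-a))=1.605300832; dist=6371·c=10227.372 ≈ 10227.4 km; running total=50212.2 km
Leg 6 bearing: y=sinΔλ·cosφ2=-0.73391413, x=cosφ1·sinφ2-sinφ1·cosφ2·cosΔλ=-0.67836566; θ=atan2(y, x)=-132.7476° <0 so +360° → 227.2524° ≈ 227.3°
Leg 7: φ1=-0.5830290, φ2=-0.0025098, Δφ=0.5805192, Δλ=-0.1367954 rad; a=sin²(Δφ/2)+cosφ1·cosφ2·sin²(Δλ/2)=0.0858102942; c=2·atan2(√a, √(1-a))=0.594587905; dist=6371·c=3788.120 ≈ 3788.1 km; running total=54000.3 km
Leg 7 bearing: y=sinΔλ·cosφ2=-0.13636874, x=cosφ1·sinφ2-sinφ1·cosφ2·cosΔλ=0.54331493; θ=atan2(y, x)=-14.0898° <0 so +360° → 345.9102° ≈ 345.9°

Leg 1: dist=7540.3 km, bearing=305.7°
Leg 2: dist=10087.4 km, bearing=338.4°
Leg 3: dist=5417.5 km, bearing=329.7°
Leg 4: dist=9164.7 km, bearing=319.5°
Leg 5: dist=7774.9 km, bearing=304.1°
Leg 6: dist=10227.4 km, bearing=227.3°
Leg 7: dist=3788.1 km, bearing=345.9°
Total: 54000.3 km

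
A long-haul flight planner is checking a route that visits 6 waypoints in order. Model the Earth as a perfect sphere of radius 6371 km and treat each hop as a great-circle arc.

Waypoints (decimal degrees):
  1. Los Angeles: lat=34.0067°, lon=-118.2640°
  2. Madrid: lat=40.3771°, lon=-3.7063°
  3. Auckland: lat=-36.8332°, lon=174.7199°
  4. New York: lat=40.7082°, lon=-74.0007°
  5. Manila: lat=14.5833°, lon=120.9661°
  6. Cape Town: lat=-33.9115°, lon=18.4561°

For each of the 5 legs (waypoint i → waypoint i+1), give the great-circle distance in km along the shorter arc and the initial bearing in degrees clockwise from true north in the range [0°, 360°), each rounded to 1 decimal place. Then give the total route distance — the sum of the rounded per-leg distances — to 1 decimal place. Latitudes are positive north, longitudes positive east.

Leg 1: φ1=0.5935289, φ2=0.7047133, Δφ=0.1111845, Δλ=1.9994090 rad; a=sin²(Δφ/2)+cosφ1·cosφ2·sin²(Δλ/2)=0.4500721827; c=2·atan2(√a, √(1-a))=1.470773997; dist=6371·c=9370.301 ≈ 9370.3 km; running total=9370.3 km
Leg 1 bearing: y=sinΔλ·cosφ2=0.69288754, x=cosφ1·sinφ2-sinφ1·cosφ2·cosΔλ=0.71409783; θ=atan2(y, x)=44.1363° ≈ 44.1°
Leg 2: φ1=0.7047133, φ2=-0.6428606, Δφ=-1.3475740, Δλ=3.1141247 rad; a=sin²(Δφ/2)+cosφ1·cosφ2·sin²(Δλ/2)=0.9989288633; c=2·atan2(√a, √(1-a))=3.076124513; dist=6371·c=19597.989 ≈ 19598.0 km; running total=28968.3 km
Leg 2 bearing: y=sinΔλ·cosφ2=0.02198218, x=cosφ1·sinφ2-sinφ1·cosφ2·cosΔλ=0.06161770; θ=atan2(y, x)=19.6339° ≈ 19.6°
Leg 3: φ1=-0.6428606, φ2=0.7104921, Δφ=1.3533527, Δλ=-4.3409934 rad; a=sin²(Δφ/2)+cosφ1·cosφ2·sin²(Δλ/2)=0.8055899267; c=2·atan2(√a, √(1-a))=2.228346732; dist=6371·c=14196.797 ≈ 14196.8 km; running total=43165.1 km
Leg 3 bearing: y=sinΔλ·cosφ2=0.70635911, x=cosφ1·sinφ2-sinφ1·cosφ2·cosΔλ=0.35709382; θ=atan2(y, x)=63.1815° ≈ 63.2°
Leg 4: φ1=0.7104921, φ2=0.2545266, Δφ=-0.4559655, Δλ=3.4028126 rad; a=sin²(Δφ/2)+cosφ1·cosφ2·sin²(Δλ/2)=0.7722569654; c=2·atan2(√a, √(1-a))=2.146605818; dist=6371·c=13676.026 ≈ 13676.0 km; running total=56841.1 km
Leg 4 bearing: y=sinΔλ·cosφ2=-0.24993885, x=cosφ1·sinφ2-sinφ1·cosφ2·cosΔλ=0.80064671; θ=atan2(y, x)=-17.3369° <0 so +360° → 342.6631° ≈ 342.7°
Leg 5: φ1=0.2545266, φ2=-0.5918673, Δφ=-0.8463939, Δλ=-1.7891370 rad; a=sin²(Δφ/2)+cosφ1·cosφ2·sin²(Δλ/2)=0.6572241175; c=2·atan2(√a, √(1-a))=1.890671676; dist=6371·c=12045.469 ≈ 12045.5 km; running total=68886.6 km
Leg 5 bearing: y=sinΔλ·cosφ2=-0.81019701, x=cosφ1·sinφ2-sinφ1·cosφ2·cosΔλ=-0.49467476; θ=atan2(y, x)=-121.4066° <0 so +360° → 238.5934° ≈ 238.6°

Leg 1: dist=9370.3 km, bearing=44.1°
Leg 2: dist=19598.0 km, bearing=19.6°
Leg 3: dist=14196.8 km, bearing=63.2°
Leg 4: dist=13676.0 km, bearing=342.7°
Leg 5: dist=12045.5 km, bearing=238.6°
Total: 68886.6 km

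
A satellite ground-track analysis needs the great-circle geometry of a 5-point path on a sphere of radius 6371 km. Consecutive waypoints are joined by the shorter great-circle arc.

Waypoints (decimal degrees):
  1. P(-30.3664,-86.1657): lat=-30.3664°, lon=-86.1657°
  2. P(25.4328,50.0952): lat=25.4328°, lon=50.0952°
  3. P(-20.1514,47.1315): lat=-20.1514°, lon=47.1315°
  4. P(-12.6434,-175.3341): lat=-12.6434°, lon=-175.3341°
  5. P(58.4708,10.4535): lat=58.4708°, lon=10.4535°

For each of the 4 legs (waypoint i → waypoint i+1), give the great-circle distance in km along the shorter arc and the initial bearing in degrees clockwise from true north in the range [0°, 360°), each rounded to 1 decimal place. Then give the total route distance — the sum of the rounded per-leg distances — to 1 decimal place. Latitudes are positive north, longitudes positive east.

Leg 1: φ1=-0.5299937, φ2=0.4438861, Δφ=0.9738798, Δλ=2.3782013 rad; a=sin²(Δφ/2)+cosφ1·cosφ2·sin²(Δλ/2)=0.8900324614; c=2·atan2(√a, √(1-a))=2.465565898; dist=6371·c=15708.120 ≈ 15708.1 km; running total=15708.1 km
Leg 1 bearing: y=sinΔλ·cosφ2=0.62437413, x=cosφ1·sinφ2-sinφ1·cosφ2·cosΔλ=0.04068986; θ=atan2(y, x)=86.2714° ≈ 86.3°
Leg 2: φ1=0.4438861, φ2=-0.3517083, Δφ=-0.7955944, Δλ=-0.0517263 rad; a=sin²(Δφ/2)+cosφ1·cosφ2·sin²(Δλ/2)=0.1506368055; c=2·atan2(√a, √(1-a))=0.797180687; dist=6371·c=5078.838 ≈ 5078.8 km; running total=20786.9 km
Leg 2 bearing: y=sinΔλ·cosφ2=-0.04853827, x=cosφ1·sinφ2-sinφ1·cosφ2·cosΔλ=-0.71374048; θ=atan2(y, x)=-176.1096° <0 so +360° → 183.8904° ≈ 183.9°
Leg 3: φ1=-0.3517083, φ2=-0.2206690, Δφ=0.1310393, Δλ=-3.8827572 rad; a=sin²(Δφ/2)+cosφ1·cosφ2·sin²(Δλ/2)=0.8001638353; c=2·atan2(√a, √(1-a))=2.214707087; dist=6371·c=14109.899 ≈ 14109.9 km; running total=34896.8 km
Leg 3 bearing: y=sinΔλ·cosφ2=0.65877594, x=cosφ1·sinφ2-sinφ1·cosφ2·cosΔλ=-0.45345446; θ=atan2(y, x)=124.5408° ≈ 124.5°
Leg 4: φ1=-0.2206690, φ2=1.0205080, Δφ=1.2411769, Δλ=3.2426053 rad; a=sin²(Δφ/2)+cosφ1·cosφ2·sin²(Δλ/2)=0.8471105991; c=2·atan2(√a, √(1-a))=2.338133635; dist=6371·c=14896.249 ≈ 14896.2 km; running total=49793.0 km
Leg 4 bearing: y=sinΔλ·cosφ2=-0.05273308, x=cosφ1·sinφ2-sinφ1·cosφ2·cosΔλ=0.71782738; θ=atan2(y, x)=-4.2015° <0 so +360° → 355.7985° ≈ 355.8°

Leg 1: dist=15708.1 km, bearing=86.3°
Leg 2: dist=5078.8 km, bearing=183.9°
Leg 3: dist=14109.9 km, bearing=124.5°
Leg 4: dist=14896.2 km, bearing=355.8°
Total: 49793.0 km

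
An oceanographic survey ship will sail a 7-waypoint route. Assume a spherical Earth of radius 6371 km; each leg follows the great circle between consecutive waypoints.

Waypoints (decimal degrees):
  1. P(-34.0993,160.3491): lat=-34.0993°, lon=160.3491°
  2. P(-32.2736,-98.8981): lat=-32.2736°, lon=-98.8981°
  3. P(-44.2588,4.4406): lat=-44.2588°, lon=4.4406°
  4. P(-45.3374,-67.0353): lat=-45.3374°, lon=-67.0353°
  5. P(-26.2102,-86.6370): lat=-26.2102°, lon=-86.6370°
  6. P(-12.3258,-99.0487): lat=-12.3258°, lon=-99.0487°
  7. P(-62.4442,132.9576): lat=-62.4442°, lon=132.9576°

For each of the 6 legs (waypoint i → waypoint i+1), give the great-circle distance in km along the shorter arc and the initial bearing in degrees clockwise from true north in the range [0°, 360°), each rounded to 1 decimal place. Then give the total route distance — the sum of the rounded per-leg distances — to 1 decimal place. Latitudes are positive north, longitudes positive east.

Leg 1: dist=8927.4 km, bearing=122.6°
Leg 2: dist=8509.7 km, bearing=134.2°
Leg 3: dist=5446.3 km, bearing=242.1°
Leg 4: dist=2750.5 km, bearing=314.0°
Leg 5: dist=2017.1 km, bearing=317.6°
Leg 6: dist=10575.0 km, bearing=201.5°
Total: 38226.0 km

Leg 1: φ1=-0.5951451, φ2=-0.5632806, Δφ=0.0318645, Δλ=-4.5247172 rad; a=sin²(Δφ/2)+cosφ1·cosφ2·sin²(Δλ/2)=0.4156355439; c=2·atan2(√a, √(1-a))=1.401256377; dist=6371·c=8927.404 ≈ 8927.4 km; running total=8927.4 km
Leg 1 bearing: y=sinΔλ·cosφ2=0.83066192, x=cosφ1·sinφ2-sinφ1·cosφ2·cosΔλ=-0.53059526; θ=atan2(y, x)=122.5689° ≈ 122.6°
Leg 2: φ1=-0.5632806, φ2=-0.7724618, Δφ=-0.2091812, Δλ=1.8036006 rad; a=sin²(Δφ/2)+cosφ1·cosφ2·sin²(Δλ/2)=0.3835256748; c=2·atan2(√a, √(1-a))=1.335687674; dist=6371·c=8509.666 ≈ 8509.7 km; running total=17437.1 km
Leg 2 bearing: y=sinΔλ·cosφ2=0.69687417, x=cosφ1·sinφ2-sinφ1·cosφ2·cosΔλ=-0.67830769; θ=atan2(y, x)=134.2265° ≈ 134.2°
Leg 3: φ1=-0.7724618, φ2=-0.7912869, Δφ=-0.0188251, Δλ=-1.2474898 rad; a=sin²(Δφ/2)+cosφ1·cosφ2·sin²(Δλ/2)=0.1718346260; c=2·atan2(√a, √(1-a))=0.854851246; dist=6371·c=5446.257 ≈ 5446.3 km; running total=22883.4 km
Leg 3 bearing: y=sinΔλ·cosφ2=-0.66651182, x=cosφ1·sinφ2-sinφ1·cosφ2·cosΔλ=-0.35354200; θ=atan2(y, x)=-117.9431° <0 so +360° → 242.0569° ≈ 242.1°
Leg 4: φ1=-0.7912869, φ2=-0.4574543, Δφ=0.3338326, Δλ=-0.3421142 rad; a=sin²(Δφ/2)+cosφ1·cosφ2·sin²(Δλ/2)=0.0458772867; c=2·atan2(√a, √(1-a))=0.431724687; dist=6371·c=2750.518 ≈ 2750.5 km; running total=25633.9 km
Leg 4 bearing: y=sinΔλ·cosφ2=-0.30098544, x=cosφ1·sinφ2-sinφ1·cosφ2·cosΔλ=0.29068542; θ=atan2(y, x)=-45.9973° <0 so +360° → 314.0027° ≈ 314.0°
Leg 5: φ1=-0.4574543, φ2=-0.2151258, Δφ=0.2423285, Δλ=-0.2166250 rad; a=sin²(Δφ/2)+cosφ1·cosφ2·sin²(Δλ/2)=0.0248516662; c=2·atan2(√a, √(1-a))=0.316608955; dist=6371·c=2017.116 ≈ 2017.1 km; running total=27651.0 km
Leg 5 bearing: y=sinΔλ·cosφ2=-0.20998042, x=cosφ1·sinφ2-sinφ1·cosφ2·cosΔλ=0.22987924; θ=atan2(y, x)=-42.4098° <0 so +360° → 317.5902° ≈ 317.6°
Leg 6: φ1=-0.2151258, φ2=-1.0898569, Δφ=-0.8747311, Δλ=4.0492738 rad; a=sin²(Δφ/2)+cosφ1·cosφ2·sin²(Δλ/2)=0.5444769586; c=2·atan2(√a, √(1-a))=1.659867976; dist=6371·c=10575.019 ≈ 10575.0 km; running total=38226.0 km
Leg 6 bearing: y=sinΔλ·cosφ2=-0.36457474, x=cosφ1·sinφ2-sinφ1·cosφ2·cosΔλ=-0.92691556; θ=atan2(y, x)=-158.5293° <0 so +360° → 201.4707° ≈ 201.5°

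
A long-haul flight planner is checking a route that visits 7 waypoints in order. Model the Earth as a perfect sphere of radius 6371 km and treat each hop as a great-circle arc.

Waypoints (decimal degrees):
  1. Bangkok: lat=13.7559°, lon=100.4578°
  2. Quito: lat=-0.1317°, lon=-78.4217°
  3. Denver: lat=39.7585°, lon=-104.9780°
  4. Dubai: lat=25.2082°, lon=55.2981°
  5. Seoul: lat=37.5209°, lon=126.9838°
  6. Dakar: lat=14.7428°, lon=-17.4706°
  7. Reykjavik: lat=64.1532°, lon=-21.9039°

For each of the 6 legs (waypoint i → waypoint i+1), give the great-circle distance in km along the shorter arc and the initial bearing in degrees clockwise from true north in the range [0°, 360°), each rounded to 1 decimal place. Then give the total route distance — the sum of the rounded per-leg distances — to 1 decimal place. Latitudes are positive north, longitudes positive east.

Leg 1: φ1=0.2400857, φ2=-0.0022986, Δφ=-0.2423843, Δλ=-3.1220362 rad; a=sin²(Δφ/2)+cosφ1·cosφ2·sin²(Δλ/2)=0.9858379308; c=2·atan2(√a, √(1-a))=2.903018275; dist=6371·c=18495.129 ≈ 18495.1 km; running total=18495.1 km
Leg 1 bearing: y=sinΔλ·cosφ2=-0.01955512, x=cosφ1·sinφ2-sinφ1·cosφ2·cosΔλ=0.23550715; θ=atan2(y, x)=-4.7466° <0 so +360° → 355.2534° ≈ 355.3°
Leg 2: φ1=-0.0022986, φ2=0.6939167, Δφ=0.6962153, Δλ=-0.4634949 rad; a=sin²(Δφ/2)+cosφ1·cosφ2·sin²(Δλ/2)=0.1569156021; c=2·atan2(√a, √(1-a))=0.814587123; dist=6371·c=5189.735 ≈ 5189.7 km; running total=23684.8 km
Leg 2 bearing: y=sinΔλ·cosφ2=-0.34368907, x=cosφ1·sinφ2-sinφ1·cosφ2·cosΔλ=0.64113197; θ=atan2(y, x)=-28.1942° <0 so +360° → 331.8058° ≈ 331.8°
Leg 3: φ1=0.6939167, φ2=0.4399661, Δφ=-0.2539506, Δλ=2.7973457 rad; a=sin²(Δφ/2)+cosφ1·cosφ2·sin²(Δλ/2)=0.6911688590; c=2·atan2(√a, √(1-a))=1.963121239; dist=6371·c=12507.045 ≈ 12507.0 km; running total=36191.8 km
Leg 3 bearing: y=sinΔλ·cosφ2=0.30534766, x=cosφ1·sinφ2-sinφ1·cosφ2·cosΔλ=0.87211277; θ=atan2(y, x)=19.2964° ≈ 19.3°
Leg 4: φ1=0.4399661, φ2=0.6548632, Δφ=0.2148972, Δλ=1.2511515 rad; a=sin²(Δφ/2)+cosφ1·cosφ2·sin²(Δλ/2)=0.2575547247; c=2·atan2(√a, √(1-a))=1.064558309; dist=6371·c=6782.301 ≈ 6782.3 km; running total=42974.1 km
Leg 4 bearing: y=sinΔλ·cosφ2=0.75295682, x=cosφ1·sinφ2-sinφ1·cosφ2·cosΔλ=0.44490132; θ=atan2(y, x)=59.4223° ≈ 59.4°
Leg 5: φ1=0.6548632, φ2=0.2573104, Δφ=-0.3975528, Δλ=-2.5212049 rad; a=sin²(Δφ/2)+cosφ1·cosφ2·sin²(Δλ/2)=0.7345482271; c=2·atan2(√a, √(1-a))=2.059063729; dist=6371·c=13118.295 ≈ 13118.3 km; running total=56092.4 km
Leg 5 bearing: y=sinΔλ·cosφ2=-0.56221143, x=cosφ1·sinφ2-sinφ1·cosφ2·cosΔλ=0.68107769; θ=atan2(y, x)=-39.5388° <0 so +360° → 320.4612° ≈ 320.5°
Leg 6: φ1=0.2573104, φ2=1.1196846, Δφ=0.8623742, Δλ=-0.0773757 rad; a=sin²(Δφ/2)+cosφ1·cosφ2·sin²(Δλ/2)=0.1753125407; c=2·atan2(√a, √(1-a))=0.864034148; dist=6371·c=5504.762 ≈ 5504.8 km; running total=61597.2 km
Leg 6 bearing: y=sinΔλ·cosφ2=-0.03369954, x=cosφ1·sinφ2-sinφ1·cosφ2·cosΔλ=0.75972137; θ=atan2(y, x)=-2.5398° <0 so +360° → 357.4602° ≈ 357.5°

Leg 1: dist=18495.1 km, bearing=355.3°
Leg 2: dist=5189.7 km, bearing=331.8°
Leg 3: dist=12507.0 km, bearing=19.3°
Leg 4: dist=6782.3 km, bearing=59.4°
Leg 5: dist=13118.3 km, bearing=320.5°
Leg 6: dist=5504.8 km, bearing=357.5°
Total: 61597.2 km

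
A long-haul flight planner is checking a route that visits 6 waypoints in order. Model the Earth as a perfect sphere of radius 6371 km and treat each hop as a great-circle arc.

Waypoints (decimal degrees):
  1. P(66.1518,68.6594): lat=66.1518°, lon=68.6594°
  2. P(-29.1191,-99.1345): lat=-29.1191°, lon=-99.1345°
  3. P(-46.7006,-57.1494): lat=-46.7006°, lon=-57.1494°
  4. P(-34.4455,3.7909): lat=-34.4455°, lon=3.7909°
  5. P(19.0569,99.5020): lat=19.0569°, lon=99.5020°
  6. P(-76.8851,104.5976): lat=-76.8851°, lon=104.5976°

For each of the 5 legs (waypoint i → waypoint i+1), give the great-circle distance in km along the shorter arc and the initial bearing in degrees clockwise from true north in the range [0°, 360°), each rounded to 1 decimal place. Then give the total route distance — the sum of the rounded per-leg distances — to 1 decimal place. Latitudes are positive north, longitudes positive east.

Leg 1: dist=15813.5 km, bearing=342.5°
Leg 2: dist=4105.0 km, bearing=130.2°
Leg 3: dist=5188.1 km, bearing=97.6°
Leg 4: dist=11698.1 km, bearing=77.1°
Leg 5: dist=10673.7 km, bearing=178.8°
Total: 47478.4 km

Leg 1: φ1=1.1545667, φ2=-0.5082242, Δφ=-1.6627909, Δλ=-2.9285560 rad; a=sin²(Δφ/2)+cosφ1·cosφ2·sin²(Δλ/2)=0.8951534750; c=2·atan2(√a, √(1-a))=2.482106133; dist=6371·c=15813.498 ≈ 15813.5 km; running total=15813.5 km
Leg 1 bearing: y=sinΔλ·cosφ2=-0.18470637, x=cosφ1·sinφ2-sinφ1·cosφ2·cosΔλ=0.58420757; θ=atan2(y, x)=-17.5452° <0 so +360° → 342.4548° ≈ 342.5°
Leg 2: φ1=-0.5082242, φ2=-0.8150792, Δφ=-0.3068551, Δλ=0.7327782 rad; a=sin²(Δφ/2)+cosφ1·cosφ2·sin²(Δλ/2)=0.1002487233; c=2·atan2(√a, √(1-a))=0.644329729; dist=6371·c=4105.025 ≈ 4105.0 km; running total=19918.5 km
Leg 2 bearing: y=sinΔλ·cosφ2=0.45876440, x=cosφ1·sinφ2-sinφ1·cosφ2·cosΔλ=-0.38772528; θ=atan2(y, x)=130.2029° ≈ 130.2°
Leg 3: φ1=-0.8150792, φ2=-0.6011874, Δφ=0.2138918, Δλ=1.0636089 rad; a=sin²(Δφ/2)+cosφ1·cosφ2·sin²(Δλ/2)=0.1568227815; c=2·atan2(√a, √(1-a))=0.814331896; dist=6371·c=5188.109 ≈ 5188.1 km; running total=25106.6 km
Leg 3 bearing: y=sinΔλ·cosφ2=0.72085092, x=cosφ1·sinφ2-sinφ1·cosφ2·cosΔλ=-0.09639260; θ=atan2(y, x)=97.6164° ≈ 97.6°
Leg 4: φ1=-0.6011874, φ2=0.3326057, Δφ=0.9337930, Δλ=1.6704738 rad; a=sin²(Δφ/2)+cosφ1·cosφ2·sin²(Δλ/2)=0.6311232233; c=2·atan2(√a, √(1-a))=1.836145718; dist=6371·c=11698.084 ≈ 11698.1 km; running total=36804.7 km
Leg 4 bearing: y=sinΔλ·cosφ2=0.94050314, x=cosφ1·sinφ2-sinφ1·cosφ2·cosΔλ=0.21605706; θ=atan2(y, x)=77.0622° ≈ 77.1°
Leg 5: φ1=0.3326057, φ2=-1.3418981, Δφ=-1.6745038, Δλ=0.0889350 rad; a=sin²(Δφ/2)+cosφ1·cosφ2·sin²(Δλ/2)=0.5521846349; c=2·atan2(√a, √(1-a))=1.675356013; dist=6371·c=10673.693 ≈ 10673.7 km; running total=47478.4 km
Leg 5 bearing: y=sinΔλ·cosφ2=0.02015317, x=cosφ1·sinφ2-sinφ1·cosφ2·cosΔλ=-0.99433440; θ=atan2(y, x)=178.8389° ≈ 178.8°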